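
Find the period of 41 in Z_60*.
Powers of 41 mod 60: 41^1≡41, 41^2≡1. ord_60(41) = 2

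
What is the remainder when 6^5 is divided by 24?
By repeated squaring mod 24: 6^{1}≡6, 6^{2}≡12, 6^{4}≡0. Then 6^{5} = 6^{4+1} ≡ 0 × 6 ≡ 0 mod 24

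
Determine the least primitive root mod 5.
g = 2. Powers: [2, 4, 3, 1] generates all 4 non-zero residues.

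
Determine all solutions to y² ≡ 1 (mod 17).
The square roots of 1 mod 17 are 1 and 16. Verify: 1² = 1 ≡ 1 (mod 17)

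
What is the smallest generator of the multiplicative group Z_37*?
g = 2. Powers: [2, 4, 8, 16, 32, 27, 17, 34, ...] generates all 36 non-zero residues.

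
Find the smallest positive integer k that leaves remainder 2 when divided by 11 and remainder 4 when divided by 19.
M = 11 × 19 = 209. M₁ = 19, y₁ ≡ 7 mod 11. M₂ = 11, y₂ ≡ 7 mod 19. k = 2×19×7 + 4×11×7 ≡ 156 mod 209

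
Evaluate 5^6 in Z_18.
By repeated squaring (mod 18): 5^{1}≡5, 5^{2}≡7, 5^{4}≡13. Then 5^{6} = 5^{4+2} ≡ 13 × 7 ≡ 1 (mod 18)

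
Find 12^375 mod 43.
Using Fermat: 12^{42} ≡ 1 mod 43. 375 ≡ 39 mod 42. So 12^{375} ≡ 12^{39} ≡ 27 mod 43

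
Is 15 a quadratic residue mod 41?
By Euler's criterion: 15^{20} ≡ 40 (mod 41). Since this equals -1 (≡ 40), 15 is not a QR.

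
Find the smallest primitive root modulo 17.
g = 3. Powers: [3, 9, 10, 13, 5, 15, 11, ...] generates all 16 non-zero residues.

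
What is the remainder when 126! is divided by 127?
By Wilson's theorem, (126)! ≡ -1 ≡ 126 (mod 127)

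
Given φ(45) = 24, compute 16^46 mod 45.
By Euler: 16^{24} ≡ 1 (mod 45) since gcd(16, 45) = 1. 46 = 1×24 + 22. So 16^{46} ≡ 16^{22} ≡ 16 (mod 45)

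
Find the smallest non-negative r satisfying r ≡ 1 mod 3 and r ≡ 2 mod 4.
M = 3 × 4 = 12. M₁ = 4, y₁ ≡ 1 mod 3. M₂ = 3, y₂ ≡ 3 mod 4. r = 1×4×1 + 2×3×3 ≡ 10 mod 12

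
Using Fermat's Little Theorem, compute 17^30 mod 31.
By Fermat's Little Theorem, 17^{30} ≡ 1 (mod 31) since 31 is prime and gcd(17, 31) = 1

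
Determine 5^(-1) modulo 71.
Since 71 is prime, by Fermat 5^(-1) ≡ 5^{69} ≡ 57 mod 71. Verify: 5 × 57 = 285 ≡ 1 mod 71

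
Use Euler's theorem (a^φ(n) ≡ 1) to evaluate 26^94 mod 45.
By Euler: 26^{24} ≡ 1 (mod 45) since gcd(26, 45) = 1. 94 = 3×24 + 22. So 26^{94} ≡ 26^{22} ≡ 1 (mod 45)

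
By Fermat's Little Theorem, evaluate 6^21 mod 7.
By Fermat: 6^{6} ≡ 1 (mod 7). 21 = 3×6 + 3. So 6^{21} ≡ 6^{3} ≡ 6 (mod 7)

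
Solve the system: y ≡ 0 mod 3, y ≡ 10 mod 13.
M = 3 × 13 = 39. M₁ = 13, y₁ ≡ 1 mod 3. M₂ = 3, y₂ ≡ 9 mod 13. y = 0×13×1 + 10×3×9 ≡ 36 mod 39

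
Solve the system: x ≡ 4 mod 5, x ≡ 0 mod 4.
M = 5 × 4 = 20. M₁ = 4, y₁ ≡ 4 mod 5. M₂ = 5, y₂ ≡ 1 mod 4. x = 4×4×4 + 0×5×1 ≡ 4 mod 20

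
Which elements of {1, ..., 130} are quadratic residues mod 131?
Squares in Z_131*: {1, 3, 4, 5, 7, 9, 11, 12, 13, 15, 16, 20, 21, 25, 27, 28, 33, 34, 35, 36, 38, 39, 41, 43, 44, 45, 46, 48, 49, 52, 53, 55, 58, 59, 60, 61, 62, 63, 64, 65, 74, 75, 77, 80, 81, 84, 89, 91, 94, 99, 100, 101, 102, 105, 107, 108, 109, 112, 113, 114, 117, 121, 123, 125, 129}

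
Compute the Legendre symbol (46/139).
(46/139) = 46^{69} mod 139 = 1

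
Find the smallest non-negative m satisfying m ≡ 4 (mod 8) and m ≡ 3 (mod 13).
M = 8 × 13 = 104. M₁ = 13, y₁ ≡ 5 (mod 8). M₂ = 8, y₂ ≡ 5 (mod 13). m = 4×13×5 + 3×8×5 ≡ 68 (mod 104)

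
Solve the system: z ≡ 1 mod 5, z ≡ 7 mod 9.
M = 5 × 9 = 45. M₁ = 9, y₁ ≡ 4 mod 5. M₂ = 5, y₂ ≡ 2 mod 9. z = 1×9×4 + 7×5×2 ≡ 16 mod 45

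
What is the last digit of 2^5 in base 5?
Using Fermat: 2^{4} ≡ 1 mod 5. 5 ≡ 1 mod 4. So 2^{5} ≡ 2^{1} ≡ 2 mod 5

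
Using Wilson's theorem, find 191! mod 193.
(192)! = (191)! × (192) ≡ -1 (mod 193). So (191)! ≡ -1 × (192)^(-1) ≡ (-1)×(-1) = 1 (mod 193)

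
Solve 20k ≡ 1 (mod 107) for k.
Since 107 is prime, by Fermat 20^(-1) ≡ 20^{105} ≡ 91 (mod 107). Verify: 20 × 91 = 1820 ≡ 1 (mod 107)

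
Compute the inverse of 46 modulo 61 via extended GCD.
Extended GCD: 46(4) + 61(-3) = 1. So 46^(-1) ≡ 4 mod 61. Verify: 46 × 4 = 184 ≡ 1 mod 61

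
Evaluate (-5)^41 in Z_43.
By repeated squaring mod 43: (-5)^{1}≡38, (-5)^{2}≡25, (-5)^{4}≡23, (-5)^{8}≡13, (-5)^{16}≡40, (-5)^{32}≡9. Then (-5)^{41} = (-5)^{32+8+1} ≡ 9 × 13 × 38 ≡ 17 mod 43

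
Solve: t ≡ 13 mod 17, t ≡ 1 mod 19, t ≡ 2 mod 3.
M = 17 × 19 × 3 = 969. M₁ = 57, y₁ ≡ 3 mod 17. M₂ = 51, y₂ ≡ 3 mod 19. M₃ = 323, y₃ ≡ 2 mod 3. t = 13×57×3 + 1×51×3 + 2×323×2 ≡ 761 mod 969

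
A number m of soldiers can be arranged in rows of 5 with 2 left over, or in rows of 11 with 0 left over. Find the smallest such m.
M = 5 × 11 = 55. M₁ = 11, y₁ ≡ 1 mod 5. M₂ = 5, y₂ ≡ 9 mod 11. m = 2×11×1 + 0×5×9 ≡ 22 mod 55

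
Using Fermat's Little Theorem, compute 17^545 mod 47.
By Fermat: 17^{46} ≡ 1 mod 47. 545 ≡ 39 mod 46. So 17^{545} ≡ 17^{39} ≡ 16 mod 47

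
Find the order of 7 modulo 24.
Powers of 7 mod 24: 7^1≡7, 7^2≡1. ord_24(7) = 2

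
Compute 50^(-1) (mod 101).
Since 101 is prime, by Fermat 50^(-1) ≡ 50^{99} ≡ 99 (mod 101). Verify: 50 × 99 = 4950 ≡ 1 (mod 101)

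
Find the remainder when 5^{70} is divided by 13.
By Fermat: 5^{12} ≡ 1 (mod 13). 70 = 5×12 + 10. So 5^{70} ≡ 5^{10} ≡ 12 (mod 13)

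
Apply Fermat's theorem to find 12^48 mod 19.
By Fermat: 12^{18} ≡ 1 mod 19. 48 = 2×18 + 12. So 12^{48} ≡ 12^{12} ≡ 1 mod 19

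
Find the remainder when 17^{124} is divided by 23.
By Fermat: 17^{22} ≡ 1 mod 23. 124 = 5×22 + 14. So 17^{124} ≡ 17^{14} ≡ 9 mod 23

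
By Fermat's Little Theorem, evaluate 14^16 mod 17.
By Fermat's Little Theorem, 14^{16} ≡ 1 (mod 17) since 17 is prime and gcd(14, 17) = 1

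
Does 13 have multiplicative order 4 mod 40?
Powers of 13 mod 40: 13^1≡13, 13^2≡9, 13^3≡37, 13^4≡1. First k with 13^k≡1 is k=4. Yes, ord_40(13) = 4.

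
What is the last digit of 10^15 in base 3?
Using Fermat: 10^{2} ≡ 1 (mod 3). 15 ≡ 1 (mod 2). So 10^{15} ≡ 10^{1} ≡ 1 (mod 3)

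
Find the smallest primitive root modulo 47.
g = 5. Powers: [5, 25, 31, 14, 23, 21, 11, 8, ...] generates all 46 non-zero residues.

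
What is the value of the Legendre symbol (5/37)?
(5/37) = 5^{18} mod 37 = -1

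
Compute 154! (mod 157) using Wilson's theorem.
(156)! = (154)! × (155) × (156) ≡ -1 (mod 157). So (154)! ≡ -1 × [(156)(155)]^(-1) ≡ 78 (mod 157)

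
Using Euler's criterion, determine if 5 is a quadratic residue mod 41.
By Euler's criterion: 5^{20} ≡ 1 (mod 41). Since this equals 1, 5 is a QR.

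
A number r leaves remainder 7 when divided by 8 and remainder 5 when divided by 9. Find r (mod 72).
M = 8 × 9 = 72. M₁ = 9, y₁ ≡ 1 (mod 8). M₂ = 8, y₂ ≡ 8 (mod 9). r = 7×9×1 + 5×8×8 ≡ 23 (mod 72)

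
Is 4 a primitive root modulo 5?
4^{2} ≡ 1 (mod 5) and 2 < 4, so ord_5(4) = 2 ≠ 4 and 4 is not a primitive root.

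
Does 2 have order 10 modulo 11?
ord_11(2) divides 10. For each prime q|10: 2^{5}≡10, 2^{2}≡4, none ≡ 1. So 2 has order 10 and is a primitive root mod 11.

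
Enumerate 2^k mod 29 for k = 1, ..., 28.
2^1, 2^2, ..., 2^{28} mod 29: [2, 4, 8, 16, 3, 6, 12, 24, 19, 9, 18, 7, 14, 28, 27, 25, 21, 13, 26, 23, 17, 5, 10, 20, 11, 22, 15, 1]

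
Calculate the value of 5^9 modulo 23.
By repeated squaring (mod 23): 5^{1}≡5, 5^{2}≡2, 5^{4}≡4, 5^{8}≡16. Then 5^{9} = 5^{8+1} ≡ 16 × 5 ≡ 11 (mod 23)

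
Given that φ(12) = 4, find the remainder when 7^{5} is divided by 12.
By Euler: 7^{4} ≡ 1 (mod 12) since gcd(7, 12) = 1. 5 = 1×4 + 1. So 7^{5} ≡ 7^{1} ≡ 7 (mod 12)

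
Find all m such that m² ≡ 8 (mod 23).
The square roots of 8 mod 23 are 13 and 10. Verify: 13² = 169 ≡ 8 (mod 23)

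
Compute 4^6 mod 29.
By repeated squaring mod 29: 4^{1}≡4, 4^{2}≡16, 4^{4}≡24. Then 4^{6} = 4^{4+2} ≡ 24 × 16 ≡ 7 mod 29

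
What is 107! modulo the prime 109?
(108)! = (107)! × (108) ≡ -1 mod 109. So (107)! ≡ -1 × (108)^(-1) ≡ (-1)×(-1) = 1 mod 109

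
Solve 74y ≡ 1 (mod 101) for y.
Since 101 is prime, by Fermat 74^(-1) ≡ 74^{99} ≡ 86 (mod 101). Verify: 74 × 86 = 6364 ≡ 1 (mod 101)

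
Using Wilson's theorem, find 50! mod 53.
(52)! = (50)! × (51) × (52) ≡ -1 (mod 53). So (50)! ≡ -1 × [(52)(51)]^(-1) ≡ 26 (mod 53)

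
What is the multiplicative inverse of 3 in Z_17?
Since 17 is prime, by Fermat 3^(-1) ≡ 3^{15} ≡ 6 mod 17. Verify: 3 × 6 = 18 ≡ 1 mod 17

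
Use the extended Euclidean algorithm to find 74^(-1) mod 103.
Extended GCD: 74(-32) + 103(23) = 1. So 74^(-1) ≡ -32 ≡ 71 mod 103. Verify: 74 × 71 = 5254 ≡ 1 mod 103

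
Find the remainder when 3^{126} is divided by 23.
By Fermat: 3^{22} ≡ 1 (mod 23). 126 = 5×22 + 16. So 3^{126} ≡ 3^{16} ≡ 13 (mod 23)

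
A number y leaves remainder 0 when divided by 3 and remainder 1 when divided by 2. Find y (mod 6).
M = 3 × 2 = 6. M₁ = 2, y₁ ≡ 2 (mod 3). M₂ = 3, y₂ ≡ 1 (mod 2). y = 0×2×2 + 1×3×1 ≡ 3 (mod 6)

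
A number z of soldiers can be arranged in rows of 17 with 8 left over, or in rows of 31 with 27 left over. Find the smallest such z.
M = 17 × 31 = 527. M₁ = 31, y₁ ≡ 11 (mod 17). M₂ = 17, y₂ ≡ 11 (mod 31). z = 8×31×11 + 27×17×11 ≡ 399 (mod 527)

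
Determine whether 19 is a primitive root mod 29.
ord_29(19) divides 28. For each prime q|28: 19^{14}≡28, 19^{4}≡24, none ≡ 1. So 19 has order 28 and is a primitive root mod 29.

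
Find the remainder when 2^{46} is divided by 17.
By Fermat: 2^{16} ≡ 1 (mod 17). 46 = 2×16 + 14. So 2^{46} ≡ 2^{14} ≡ 13 (mod 17)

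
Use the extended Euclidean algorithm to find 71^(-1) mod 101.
Extended GCD: 71(37) + 101(-26) = 1. So 71^(-1) ≡ 37 mod 101. Verify: 71 × 37 = 2627 ≡ 1 mod 101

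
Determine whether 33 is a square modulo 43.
By Euler's criterion: 33^{21} ≡ 42 (mod 43). Since this equals -1 (≡ 42), 33 is not a QR.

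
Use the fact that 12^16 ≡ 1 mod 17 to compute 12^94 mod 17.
By Fermat: 12^{16} ≡ 1 mod 17. 94 = 5×16 + 14. So 12^{94} ≡ 12^{14} ≡ 15 mod 17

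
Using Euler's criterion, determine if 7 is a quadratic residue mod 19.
By Euler's criterion: 7^{9} ≡ 1 mod 19. Since this equals 1, 7 is a QR.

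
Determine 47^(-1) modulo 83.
Since 83 is prime, by Fermat 47^(-1) ≡ 47^{81} ≡ 53 (mod 83). Verify: 47 × 53 = 2491 ≡ 1 (mod 83)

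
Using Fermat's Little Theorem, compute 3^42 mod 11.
By Fermat: 3^{10} ≡ 1 (mod 11). 42 = 4×10 + 2. So 3^{42} ≡ 3^{2} ≡ 9 (mod 11)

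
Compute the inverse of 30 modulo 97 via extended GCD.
Extended GCD: 30(-42) + 97(13) = 1. So 30^(-1) ≡ -42 ≡ 55 (mod 97). Verify: 30 × 55 = 1650 ≡ 1 (mod 97)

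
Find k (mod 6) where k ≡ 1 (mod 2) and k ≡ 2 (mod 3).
M = 2 × 3 = 6. M₁ = 3, y₁ ≡ 1 (mod 2). M₂ = 2, y₂ ≡ 2 (mod 3). k = 1×3×1 + 2×2×2 ≡ 5 (mod 6)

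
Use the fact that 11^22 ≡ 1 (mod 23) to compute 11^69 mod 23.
By Fermat: 11^{22} ≡ 1 (mod 23). 69 = 3×22 + 3. So 11^{69} ≡ 11^{3} ≡ 20 (mod 23)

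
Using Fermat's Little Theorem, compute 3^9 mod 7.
By Fermat: 3^{6} ≡ 1 (mod 7). So 3^{9} = 3^{6} · 3^{3} ≡ 3^{3} ≡ 6 (mod 7)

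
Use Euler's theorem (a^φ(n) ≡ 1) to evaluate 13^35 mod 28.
By Euler: 13^{12} ≡ 1 (mod 28) since gcd(13, 28) = 1. 35 = 2×12 + 11. So 13^{35} ≡ 13^{11} ≡ 13 (mod 28)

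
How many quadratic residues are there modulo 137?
The squaring map on Z_137* is 2-to-1, so there are (136)/2 = 68 QRs.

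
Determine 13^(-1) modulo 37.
Since 37 is prime, by Fermat 13^(-1) ≡ 13^{35} ≡ 20 mod 37. Verify: 13 × 20 = 260 ≡ 1 mod 37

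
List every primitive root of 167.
There are φ(166) = 82 primitive roots mod 167: {5, 10, 13, 15, 17, 20, 23, 26, 30, 34, 35, 37, 39, 40, 41, 43, 45, 46, 51, 52, 53, 55, 59, 60, 67, 68, 69, 70, 71, 73, 74, 78, 79, 80, 82, 83, 86, 90, 91, 92, 95, 101, 102, 103, 104, 105, 106, 109, 110, 111, 113, 117, 118, 119, 120, 123, 125, 129, 131, 134, 135, 136, 138, 139, 140, 142, 143, 145, 146, 148, 149, 151, 153, 155, 156, 158, 159, 160, 161, 163, 164, 165}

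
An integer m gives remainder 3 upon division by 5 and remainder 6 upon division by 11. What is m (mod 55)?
M = 5 × 11 = 55. M₁ = 11, y₁ ≡ 1 (mod 5). M₂ = 5, y₂ ≡ 9 (mod 11). m = 3×11×1 + 6×5×9 ≡ 28 (mod 55)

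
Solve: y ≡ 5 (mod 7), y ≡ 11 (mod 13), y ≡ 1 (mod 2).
M = 7 × 13 × 2 = 182. M₁ = 26, y₁ ≡ 3 (mod 7). M₂ = 14, y₂ ≡ 1 (mod 13). M₃ = 91, y₃ ≡ 1 (mod 2). y = 5×26×3 + 11×14×1 + 1×91×1 ≡ 89 (mod 182)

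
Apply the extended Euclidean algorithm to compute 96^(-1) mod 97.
Extended GCD: 96(-1) + 97(1) = 1. So 96^(-1) ≡ -1 ≡ 96 (mod 97). Verify: 96 × 96 = 9216 ≡ 1 (mod 97)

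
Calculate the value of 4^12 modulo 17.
By repeated squaring mod 17: 4^{1}≡4, 4^{2}≡16, 4^{4}≡1, 4^{8}≡1. Then 4^{12} = 4^{8+4} ≡ 1 × 1 ≡ 1 mod 17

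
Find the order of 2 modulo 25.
Powers of 2 mod 25: 2^1≡2, 2^2≡4, 2^3≡8, 2^4≡16, 2^5≡7, 2^6≡14, 2^7≡3, 2^8≡6, 2^9≡12, 2^10≡24, 2^11≡23, 2^12≡21, 2^13≡17, 2^14≡9, 2^15≡18, 2^16≡11, 2^17≡22, 2^18≡19, 2^19≡13, 2^20≡1. Order = 20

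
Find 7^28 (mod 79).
By repeated squaring (mod 79): 7^{1}≡7, 7^{2}≡49, 7^{4}≡31, 7^{8}≡13, 7^{16}≡11. Then 7^{28} = 7^{16+8+4} ≡ 11 × 13 × 31 ≡ 9 (mod 79)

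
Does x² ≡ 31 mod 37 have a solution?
By Euler's criterion: 31^{18} ≡ 36 mod 37. Since this equals -1 (≡ 36), 31 is not a QR.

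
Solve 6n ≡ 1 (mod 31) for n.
Since 31 is prime, by Fermat 6^(-1) ≡ 6^{29} ≡ 26 (mod 31). Verify: 6 × 26 = 156 ≡ 1 (mod 31)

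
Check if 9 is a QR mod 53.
By Euler's criterion: 9^{26} ≡ 1 mod 53. Since this equals 1, 9 is a QR.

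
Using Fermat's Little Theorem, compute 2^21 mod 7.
By Fermat: 2^{6} ≡ 1 (mod 7). 21 = 3×6 + 3. So 2^{21} ≡ 2^{3} ≡ 1 (mod 7)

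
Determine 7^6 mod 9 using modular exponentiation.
By repeated squaring mod 9: 7^{1}≡7, 7^{2}≡4, 7^{4}≡7. Then 7^{6} = 7^{4+2} ≡ 7 × 4 ≡ 1 mod 9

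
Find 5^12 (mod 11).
Using Fermat: 5^{10} ≡ 1 (mod 11). 12 ≡ 2 (mod 10). So 5^{12} ≡ 5^{2} ≡ 3 (mod 11)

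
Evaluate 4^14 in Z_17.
By repeated squaring (mod 17): 4^{1}≡4, 4^{2}≡16, 4^{4}≡1, 4^{8}≡1. Then 4^{14} = 4^{8+4+2} ≡ 1 × 1 × 16 ≡ 16 (mod 17)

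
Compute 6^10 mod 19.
By repeated squaring mod 19: 6^{1}≡6, 6^{2}≡17, 6^{4}≡4, 6^{8}≡16. Then 6^{10} = 6^{8+2} ≡ 16 × 17 ≡ 6 mod 19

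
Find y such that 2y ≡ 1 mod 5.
Since 5 is prime, by Fermat 2^(-1) ≡ 2^{3} ≡ 3 mod 5. Verify: 2 × 3 = 6 ≡ 1 mod 5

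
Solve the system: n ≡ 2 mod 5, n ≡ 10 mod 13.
M = 5 × 13 = 65. M₁ = 13, y₁ ≡ 2 mod 5. M₂ = 5, y₂ ≡ 8 mod 13. n = 2×13×2 + 10×5×8 ≡ 62 mod 65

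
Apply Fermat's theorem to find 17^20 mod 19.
By Fermat: 17^{18} ≡ 1 mod 19. So 17^{20} = 17^{18} · 17^{2} ≡ 17^{2} ≡ 4 mod 19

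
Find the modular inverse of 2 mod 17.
Since 17 is prime, by Fermat 2^(-1) ≡ 2^{15} ≡ 9 (mod 17). Verify: 2 × 9 = 18 ≡ 1 (mod 17)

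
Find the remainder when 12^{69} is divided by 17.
By Fermat: 12^{16} ≡ 1 (mod 17). 69 = 4×16 + 5. So 12^{69} ≡ 12^{5} ≡ 3 (mod 17)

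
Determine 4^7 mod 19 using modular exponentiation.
By repeated squaring mod 19: 4^{1}≡4, 4^{2}≡16, 4^{4}≡9. Then 4^{7} = 4^{4+2+1} ≡ 9 × 16 × 4 ≡ 6 mod 19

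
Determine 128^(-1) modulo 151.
Since 151 is prime, by Fermat 128^(-1) ≡ 128^{149} ≡ 105 (mod 151). Verify: 128 × 105 = 13440 ≡ 1 (mod 151)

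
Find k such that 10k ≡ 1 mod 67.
Since 67 is prime, by Fermat 10^(-1) ≡ 10^{65} ≡ 47 mod 67. Verify: 10 × 47 = 470 ≡ 1 mod 67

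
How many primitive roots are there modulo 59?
Number of primitive roots mod 59 = φ(p-1) = φ(58) = 28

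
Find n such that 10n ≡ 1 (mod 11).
Since 11 is prime, by Fermat 10^(-1) ≡ 10^{9} ≡ 10 (mod 11). Verify: 10 × 10 = 100 ≡ 1 (mod 11)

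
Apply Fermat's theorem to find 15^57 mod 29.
By Fermat: 15^{28} ≡ 1 mod 29. 57 = 2×28 + 1. So 15^{57} ≡ 15^{1} ≡ 15 mod 29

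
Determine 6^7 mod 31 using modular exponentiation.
By repeated squaring mod 31: 6^{1}≡6, 6^{2}≡5, 6^{4}≡25. Then 6^{7} = 6^{4+2+1} ≡ 25 × 5 × 6 ≡ 6 mod 31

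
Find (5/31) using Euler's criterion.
(5/31) = 5^{15} mod 31 = 1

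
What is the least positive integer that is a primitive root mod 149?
g = 2. For each prime q|148: 2^{74}≡148, 2^{4}≡16, none ≡ 1, so ord_149(2) = 148 and 2 is a primitive root.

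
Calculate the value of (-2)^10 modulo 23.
By repeated squaring mod 23: (-2)^{1}≡21, (-2)^{2}≡4, (-2)^{4}≡16, (-2)^{8}≡3. Then (-2)^{10} = (-2)^{8+2} ≡ 3 × 4 ≡ 12 mod 23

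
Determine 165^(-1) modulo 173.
Since 173 is prime, by Fermat 165^(-1) ≡ 165^{171} ≡ 108 mod 173. Verify: 165 × 108 = 17820 ≡ 1 mod 173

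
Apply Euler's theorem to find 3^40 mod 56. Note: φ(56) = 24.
By Euler: 3^{24} ≡ 1 mod 56 since gcd(3, 56) = 1. 40 = 1×24 + 16. So 3^{40} ≡ 3^{16} ≡ 25 mod 56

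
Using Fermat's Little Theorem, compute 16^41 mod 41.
By Fermat: 16^{40} ≡ 1 (mod 41). So 16^{41} = 16^{40} · 16^{1} ≡ 16^{1} ≡ 16 (mod 41)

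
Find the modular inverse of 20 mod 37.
Since 37 is prime, by Fermat 20^(-1) ≡ 20^{35} ≡ 13 mod 37. Verify: 20 × 13 = 260 ≡ 1 mod 37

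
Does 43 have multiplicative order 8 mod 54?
Powers of 43 mod 54: 43^1≡43, 43^2≡13, 43^3≡19, 43^4≡7, 43^5≡31, 43^6≡37, 43^7≡25, 43^8≡49, 43^9≡1. 43^8≡49≢1, so ord ≠ 8. No, the actual order is 9.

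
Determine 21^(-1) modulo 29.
Since 29 is prime, by Fermat 21^(-1) ≡ 21^{27} ≡ 18 mod 29. Verify: 21 × 18 = 378 ≡ 1 mod 29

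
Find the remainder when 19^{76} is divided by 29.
By Fermat: 19^{28} ≡ 1 (mod 29). 76 = 2×28 + 20. So 19^{76} ≡ 19^{20} ≡ 7 (mod 29)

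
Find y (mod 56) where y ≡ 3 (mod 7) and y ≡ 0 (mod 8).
M = 7 × 8 = 56. M₁ = 8, y₁ ≡ 1 (mod 7). M₂ = 7, y₂ ≡ 7 (mod 8). y = 3×8×1 + 0×7×7 ≡ 24 (mod 56)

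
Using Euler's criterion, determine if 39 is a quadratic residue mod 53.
By Euler's criterion: 39^{26} ≡ 52 mod 53. Since this equals -1 (≡ 52), 39 is not a QR.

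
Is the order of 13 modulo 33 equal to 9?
Powers of 13 mod 33: 13^1≡13, 13^2≡4, 13^3≡19, 13^4≡16, 13^5≡10, 13^6≡31, 13^7≡7, 13^8≡25, 13^9≡28, 13^10≡1. 13^9≡28≢1, so ord ≠ 9. No, the actual order is 10.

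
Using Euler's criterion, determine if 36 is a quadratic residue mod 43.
By Euler's criterion: 36^{21} ≡ 1 (mod 43). Since this equals 1, 36 is a QR.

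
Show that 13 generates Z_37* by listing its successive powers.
13^1, 13^2, ..., 13^{36} mod 37: [13, 21, 14, 34, 35, 11, 32, 9, 6, 4, 15, 10, 19, 25, 29, 7, 17, 36, 24, 16, 23, 3, 2, 26, 5, 28, 31, 33, 22, 27, 18, 12, 8, 30, 20, 1]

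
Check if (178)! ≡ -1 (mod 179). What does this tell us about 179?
(178)! mod 179 = 178. Since this equals -1 (mod 179), Wilson confirms 179 is prime.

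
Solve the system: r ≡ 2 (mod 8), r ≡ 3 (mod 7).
M = 8 × 7 = 56. M₁ = 7, y₁ ≡ 7 (mod 8). M₂ = 8, y₂ ≡ 1 (mod 7). r = 2×7×7 + 3×8×1 ≡ 10 (mod 56)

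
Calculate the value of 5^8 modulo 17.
By repeated squaring mod 17: 5^{1}≡5, 5^{2}≡8, 5^{4}≡13, 5^{8}≡16. So 5^{8} ≡ 16 mod 17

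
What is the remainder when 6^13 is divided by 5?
Using Fermat: 6^{4} ≡ 1 mod 5. 13 ≡ 1 mod 4. So 6^{13} ≡ 6^{1} ≡ 1 mod 5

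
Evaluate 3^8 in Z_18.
By repeated squaring mod 18: 3^{1}≡3, 3^{2}≡9, 3^{4}≡9, 3^{8}≡9. So 3^{8} ≡ 9 mod 18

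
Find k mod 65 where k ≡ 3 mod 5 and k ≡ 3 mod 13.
M = 5 × 13 = 65. M₁ = 13, y₁ ≡ 2 mod 5. M₂ = 5, y₂ ≡ 8 mod 13. k = 3×13×2 + 3×5×8 ≡ 3 mod 65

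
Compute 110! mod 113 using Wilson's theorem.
(112)! = (110)! × (111) × (112) ≡ -1 mod 113. So (110)! ≡ -1 × [(112)(111)]^(-1) ≡ 56 mod 113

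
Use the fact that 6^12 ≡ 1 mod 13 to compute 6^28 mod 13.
By Fermat: 6^{12} ≡ 1 mod 13. 28 = 2×12 + 4. So 6^{28} ≡ 6^{4} ≡ 9 mod 13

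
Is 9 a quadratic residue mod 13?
By Euler's criterion: 9^{6} ≡ 1 (mod 13). Since this equals 1, 9 is a QR.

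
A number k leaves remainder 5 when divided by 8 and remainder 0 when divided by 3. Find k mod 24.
M = 8 × 3 = 24. M₁ = 3, y₁ ≡ 3 mod 8. M₂ = 8, y₂ ≡ 2 mod 3. k = 5×3×3 + 0×8×2 ≡ 21 mod 24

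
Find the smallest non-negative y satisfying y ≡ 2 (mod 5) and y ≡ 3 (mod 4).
M = 5 × 4 = 20. M₁ = 4, y₁ ≡ 4 (mod 5). M₂ = 5, y₂ ≡ 1 (mod 4). y = 2×4×4 + 3×5×1 ≡ 7 (mod 20)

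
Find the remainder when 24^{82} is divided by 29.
By Fermat: 24^{28} ≡ 1 (mod 29). 82 = 2×28 + 26. So 24^{82} ≡ 24^{26} ≡ 7 (mod 29)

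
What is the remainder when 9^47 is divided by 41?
Using Fermat: 9^{40} ≡ 1 mod 41. 47 ≡ 7 mod 40. So 9^{47} ≡ 9^{7} ≡ 32 mod 41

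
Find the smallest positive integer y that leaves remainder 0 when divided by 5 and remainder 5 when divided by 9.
M = 5 × 9 = 45. M₁ = 9, y₁ ≡ 4 mod 5. M₂ = 5, y₂ ≡ 2 mod 9. y = 0×9×4 + 5×5×2 ≡ 5 mod 45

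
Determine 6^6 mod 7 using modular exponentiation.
Using Fermat: 6^{6} ≡ 1 mod 7. 6 ≡ 0 mod 6. So 6^{6} ≡ 6^{0} ≡ 1 mod 7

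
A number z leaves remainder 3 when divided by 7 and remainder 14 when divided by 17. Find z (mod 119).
M = 7 × 17 = 119. M₁ = 17, y₁ ≡ 5 (mod 7). M₂ = 7, y₂ ≡ 5 (mod 17). z = 3×17×5 + 14×7×5 ≡ 31 (mod 119)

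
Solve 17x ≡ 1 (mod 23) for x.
Since 23 is prime, by Fermat 17^(-1) ≡ 17^{21} ≡ 19 (mod 23). Verify: 17 × 19 = 323 ≡ 1 (mod 23)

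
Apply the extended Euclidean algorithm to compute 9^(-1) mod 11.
Extended GCD: 9(5) + 11(-4) = 1. So 9^(-1) ≡ 5 mod 11. Verify: 9 × 5 = 45 ≡ 1 mod 11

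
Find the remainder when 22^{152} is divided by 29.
By Fermat: 22^{28} ≡ 1 mod 29. 152 = 5×28 + 12. So 22^{152} ≡ 22^{12} ≡ 16 mod 29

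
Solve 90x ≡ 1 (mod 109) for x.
Since 109 is prime, by Fermat 90^(-1) ≡ 90^{107} ≡ 86 (mod 109). Verify: 90 × 86 = 7740 ≡ 1 (mod 109)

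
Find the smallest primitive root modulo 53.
g = 2. Powers: [2, 4, 8, 16, 32, 11, 22, 44, 35, ...] generates all 52 non-zero residues.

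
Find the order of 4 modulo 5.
Powers of 4 mod 5: 4^1≡4, 4^2≡1. ord_5(4) = 2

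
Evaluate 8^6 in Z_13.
By repeated squaring (mod 13): 8^{1}≡8, 8^{2}≡12, 8^{4}≡1. Then 8^{6} = 8^{4+2} ≡ 1 × 12 ≡ 12 (mod 13)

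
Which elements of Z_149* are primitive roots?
There are φ(148) = 72 primitive roots mod 149: {2, 3, 8, 10, 11, 12, 13, 14, 15, 18, 21, 23, 27, 32, 34, 38, 40, 41, 43, 48, 50, 51, 52, 55, 56, 57, 58, 59, 60, 62, 65, 66, 70, 71, 72, 74, 75, 77, 78, 79, 83, 84, 87, 89, 90, 91, 92, 93, 94, 97, 98, 99, 101, 106, 108, 109, 111, 115, 117, 122, 126, 128, 131, 134, 135, 136, 137, 138, 139, 141, 146, 147}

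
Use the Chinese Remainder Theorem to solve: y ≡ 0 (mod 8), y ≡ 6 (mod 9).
M = 8 × 9 = 72. M₁ = 9, y₁ ≡ 1 (mod 8). M₂ = 8, y₂ ≡ 8 (mod 9). y = 0×9×1 + 6×8×8 ≡ 24 (mod 72)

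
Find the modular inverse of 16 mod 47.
Since 47 is prime, by Fermat 16^(-1) ≡ 16^{45} ≡ 3 mod 47. Verify: 16 × 3 = 48 ≡ 1 mod 47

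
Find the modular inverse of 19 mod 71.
Since 71 is prime, by Fermat 19^(-1) ≡ 19^{69} ≡ 15 mod 71. Verify: 19 × 15 = 285 ≡ 1 mod 71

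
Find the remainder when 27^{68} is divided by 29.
By Fermat: 27^{28} ≡ 1 mod 29. 68 = 2×28 + 12. So 27^{68} ≡ 27^{12} ≡ 7 mod 29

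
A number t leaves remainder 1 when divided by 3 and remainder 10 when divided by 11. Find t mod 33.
M = 3 × 11 = 33. M₁ = 11, y₁ ≡ 2 mod 3. M₂ = 3, y₂ ≡ 4 mod 11. t = 1×11×2 + 10×3×4 ≡ 10 mod 33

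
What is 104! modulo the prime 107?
(106)! = (104)! × (105) × (106) ≡ -1 mod 107. So (104)! ≡ -1 × [(106)(105)]^(-1) ≡ 53 mod 107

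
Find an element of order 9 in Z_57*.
4 has order 9 mod 57 since 4^{9} ≡ 1 mod 57 and no smaller power works.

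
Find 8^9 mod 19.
By repeated squaring mod 19: 8^{1}≡8, 8^{2}≡7, 8^{4}≡11, 8^{8}≡7. Then 8^{9} = 8^{8+1} ≡ 7 × 8 ≡ 18 mod 19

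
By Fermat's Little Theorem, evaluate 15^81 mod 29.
By Fermat: 15^{28} ≡ 1 (mod 29). 81 = 2×28 + 25. So 15^{81} ≡ 15^{25} ≡ 8 (mod 29)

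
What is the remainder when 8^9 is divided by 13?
By repeated squaring (mod 13): 8^{1}≡8, 8^{2}≡12, 8^{4}≡1, 8^{8}≡1. Then 8^{9} = 8^{8+1} ≡ 1 × 8 ≡ 8 (mod 13)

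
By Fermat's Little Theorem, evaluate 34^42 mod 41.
By Fermat: 34^{40} ≡ 1 mod 41. So 34^{42} = 34^{40} · 34^{2} ≡ 34^{2} ≡ 8 mod 41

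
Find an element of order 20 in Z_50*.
3 has order 20 mod 50 since 3^{20} ≡ 1 (mod 50) and no smaller power works.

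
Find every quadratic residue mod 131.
QRs mod 131: {1, 3, 4, 5, 7, 9, 11, 12, 13, 15, 16, 20, 21, 25, 27, 28, 33, 34, 35, 36, 38, 39, 41, 43, 44, 45, 46, 48, 49, 52, 53, 55, 58, 59, 60, 61, 62, 63, 64, 65, 74, 75, 77, 80, 81, 84, 89, 91, 94, 99, 100, 101, 102, 105, 107, 108, 109, 112, 113, 114, 117, 121, 123, 125, 129}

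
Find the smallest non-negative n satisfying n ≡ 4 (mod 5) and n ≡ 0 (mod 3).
M = 5 × 3 = 15. M₁ = 3, y₁ ≡ 2 (mod 5). M₂ = 5, y₂ ≡ 2 (mod 3). n = 4×3×2 + 0×5×2 ≡ 9 (mod 15)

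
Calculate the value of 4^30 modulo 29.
Using Fermat: 4^{28} ≡ 1 (mod 29). 30 ≡ 2 (mod 28). So 4^{30} ≡ 4^{2} ≡ 16 (mod 29)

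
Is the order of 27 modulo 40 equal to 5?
Powers of 27 mod 40: 27^1≡27, 27^2≡9, 27^3≡3, 27^4≡1. Already 27^4≡1, so the order is 4 < 5. No, the actual order is 4.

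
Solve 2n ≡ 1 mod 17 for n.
Since 17 is prime, by Fermat 2^(-1) ≡ 2^{15} ≡ 9 mod 17. Verify: 2 × 9 = 18 ≡ 1 mod 17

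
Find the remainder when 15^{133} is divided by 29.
By Fermat: 15^{28} ≡ 1 mod 29. 133 = 4×28 + 21. So 15^{133} ≡ 15^{21} ≡ 12 mod 29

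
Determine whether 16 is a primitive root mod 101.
16^{25} ≡ 1 (mod 101) and 25 < 100, so ord_101(16) = 25 ≠ 100 and 16 is not a primitive root.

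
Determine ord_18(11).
Powers of 11 mod 18: 11^1≡11, 11^2≡13, 11^3≡17, 11^4≡7, 11^5≡5, 11^6≡1. So the order of 11 is 6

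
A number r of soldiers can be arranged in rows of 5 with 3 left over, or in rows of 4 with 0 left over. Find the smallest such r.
M = 5 × 4 = 20. M₁ = 4, y₁ ≡ 4 (mod 5). M₂ = 5, y₂ ≡ 1 (mod 4). r = 3×4×4 + 0×5×1 ≡ 8 (mod 20)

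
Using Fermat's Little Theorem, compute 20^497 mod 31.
By Fermat: 20^{30} ≡ 1 (mod 31). 497 ≡ 17 (mod 30). So 20^{497} ≡ 20^{17} ≡ 28 (mod 31)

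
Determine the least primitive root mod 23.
g = 5. For each prime q|22: 5^{11}≡22, 5^{2}≡2, none ≡ 1, so ord_23(5) = 22 and 5 is a primitive root.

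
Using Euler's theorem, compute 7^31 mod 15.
By Euler: 7^{8} ≡ 1 (mod 15) since gcd(7, 15) = 1. 31 = 3×8 + 7. So 7^{31} ≡ 7^{7} ≡ 13 (mod 15)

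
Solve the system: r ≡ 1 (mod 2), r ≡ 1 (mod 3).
M = 2 × 3 = 6. M₁ = 3, y₁ ≡ 1 (mod 2). M₂ = 2, y₂ ≡ 2 (mod 3). r = 1×3×1 + 1×2×2 ≡ 1 (mod 6)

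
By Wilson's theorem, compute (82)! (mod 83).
By Wilson's theorem, (82)! ≡ -1 ≡ 82 (mod 83)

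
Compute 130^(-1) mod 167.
Since 167 is prime, by Fermat 130^(-1) ≡ 130^{165} ≡ 9 mod 167. Verify: 130 × 9 = 1170 ≡ 1 mod 167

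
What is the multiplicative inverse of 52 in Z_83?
Since 83 is prime, by Fermat 52^(-1) ≡ 52^{81} ≡ 8 (mod 83). Verify: 52 × 8 = 416 ≡ 1 (mod 83)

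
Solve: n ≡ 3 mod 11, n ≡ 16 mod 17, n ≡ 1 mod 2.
M = 11 × 17 × 2 = 374. M₁ = 34, y₁ ≡ 1 mod 11. M₂ = 22, y₂ ≡ 7 mod 17. M₃ = 187, y₃ ≡ 1 mod 2. n = 3×34×1 + 16×22×7 + 1×187×1 ≡ 135 mod 374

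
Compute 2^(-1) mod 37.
Since 37 is prime, by Fermat 2^(-1) ≡ 2^{35} ≡ 19 mod 37. Verify: 2 × 19 = 38 ≡ 1 mod 37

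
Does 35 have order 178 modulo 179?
ord_179(35) divides 178. For each prime q|178: 35^{89}≡178, 35^{2}≡151, none ≡ 1. So 35 has order 178 and is a primitive root mod 179.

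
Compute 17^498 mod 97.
Using Fermat: 17^{96} ≡ 1 (mod 97). 498 ≡ 18 (mod 96). So 17^{498} ≡ 17^{18} ≡ 70 (mod 97)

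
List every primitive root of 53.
There are φ(52) = 24 primitive roots mod 53: {2, 3, 5, 8, 12, 14, 18, 19, 20, 21, 22, 26, 27, 31, 32, 33, 34, 35, 39, 41, 45, 48, 50, 51}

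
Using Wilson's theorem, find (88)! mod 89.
By Wilson's theorem, (88)! ≡ -1 ≡ 88 (mod 89)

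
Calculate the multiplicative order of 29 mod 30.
Powers of 29 mod 30: 29^1≡29, 29^2≡1. Order = 2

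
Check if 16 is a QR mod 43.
By Euler's criterion: 16^{21} ≡ 1 mod 43. Since this equals 1, 16 is a QR.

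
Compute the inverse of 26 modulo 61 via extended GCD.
Extended GCD: 26(-7) + 61(3) = 1. So 26^(-1) ≡ -7 ≡ 54 mod 61. Verify: 26 × 54 = 1404 ≡ 1 mod 61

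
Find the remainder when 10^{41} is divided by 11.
By Fermat: 10^{10} ≡ 1 mod 11. 41 = 4×10 + 1. So 10^{41} ≡ 10^{1} ≡ 10 mod 11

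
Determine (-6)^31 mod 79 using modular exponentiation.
By repeated squaring (mod 79): (-6)^{1}≡73, (-6)^{2}≡36, (-6)^{4}≡32, (-6)^{8}≡76, (-6)^{16}≡9. Then (-6)^{31} = (-6)^{16+8+4+2+1} ≡ 9 × 76 × 32 × 36 × 73 ≡ 26 (mod 79)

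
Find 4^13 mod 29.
By repeated squaring mod 29: 4^{1}≡4, 4^{2}≡16, 4^{4}≡24, 4^{8}≡25. Then 4^{13} = 4^{8+4+1} ≡ 25 × 24 × 4 ≡ 22 mod 29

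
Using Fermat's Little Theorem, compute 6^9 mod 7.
By Fermat: 6^{6} ≡ 1 (mod 7). So 6^{9} = 6^{6} · 6^{3} ≡ 6^{3} ≡ 6 (mod 7)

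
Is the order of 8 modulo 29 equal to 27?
Powers of 8 mod 29: 8^1≡8, 8^2≡6, 8^3≡19, 8^4≡7, 8^5≡27, 8^6≡13, 8^7≡17, 8^8≡20, 8^9≡15, 8^10≡4, 8^11≡3, 8^12≡24, 8^13≡18, 8^14≡28, 8^15≡21, 8^16≡23, 8^17≡10, 8^18≡22, 8^19≡2, 8^20≡16, 8^21≡12, 8^22≡9, 8^23≡14, 8^24≡25, 8^25≡26, 8^26≡5, 8^27≡11, 8^28≡1. 8^27≡11≢1, so ord ≠ 27. No, the actual order is 28.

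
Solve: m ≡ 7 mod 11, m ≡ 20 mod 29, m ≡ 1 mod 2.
M = 11 × 29 × 2 = 638. M₁ = 58, y₁ ≡ 4 mod 11. M₂ = 22, y₂ ≡ 4 mod 29. M₃ = 319, y₃ ≡ 1 mod 2. m = 7×58×4 + 20×22×4 + 1×319×1 ≡ 513 mod 638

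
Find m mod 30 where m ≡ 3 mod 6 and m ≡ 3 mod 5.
M = 6 × 5 = 30. M₁ = 5, y₁ ≡ 5 mod 6. M₂ = 6, y₂ ≡ 1 mod 5. m = 3×5×5 + 3×6×1 ≡ 3 mod 30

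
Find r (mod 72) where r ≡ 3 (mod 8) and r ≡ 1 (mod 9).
M = 8 × 9 = 72. M₁ = 9, y₁ ≡ 1 (mod 8). M₂ = 8, y₂ ≡ 8 (mod 9). r = 3×9×1 + 1×8×8 ≡ 19 (mod 72)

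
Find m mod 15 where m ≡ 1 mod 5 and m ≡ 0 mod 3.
M = 5 × 3 = 15. M₁ = 3, y₁ ≡ 2 mod 5. M₂ = 5, y₂ ≡ 2 mod 3. m = 1×3×2 + 0×5×2 ≡ 6 mod 15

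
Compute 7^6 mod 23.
By repeated squaring (mod 23): 7^{1}≡7, 7^{2}≡3, 7^{4}≡9. Then 7^{6} = 7^{4+2} ≡ 9 × 3 ≡ 4 (mod 23)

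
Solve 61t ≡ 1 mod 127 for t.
Since 127 is prime, by Fermat 61^(-1) ≡ 61^{125} ≡ 25 mod 127. Verify: 61 × 25 = 1525 ≡ 1 mod 127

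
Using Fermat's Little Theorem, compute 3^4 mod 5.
By Fermat's Little Theorem, 3^{4} ≡ 1 (mod 5) since 5 is prime and gcd(3, 5) = 1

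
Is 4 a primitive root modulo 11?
4^{5} ≡ 1 (mod 11) and 5 < 10, so ord_11(4) = 5 ≠ 10 and 4 is not a primitive root.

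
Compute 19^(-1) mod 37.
Since 37 is prime, by Fermat 19^(-1) ≡ 19^{35} ≡ 2 mod 37. Verify: 19 × 2 = 38 ≡ 1 mod 37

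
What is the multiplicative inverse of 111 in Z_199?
Since 199 is prime, by Fermat 111^(-1) ≡ 111^{197} ≡ 52 (mod 199). Verify: 111 × 52 = 5772 ≡ 1 (mod 199)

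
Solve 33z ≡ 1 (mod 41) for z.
Since 41 is prime, by Fermat 33^(-1) ≡ 33^{39} ≡ 5 (mod 41). Verify: 33 × 5 = 165 ≡ 1 (mod 41)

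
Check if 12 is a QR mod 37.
By Euler's criterion: 12^{18} ≡ 1 (mod 37). Since this equals 1, 12 is a QR.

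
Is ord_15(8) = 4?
Powers of 8 mod 15: 8^1≡8, 8^2≡4, 8^3≡2, 8^4≡1. First k with 8^k≡1 is k=4. Yes, ord_15(8) = 4.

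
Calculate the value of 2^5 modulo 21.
By repeated squaring mod 21: 2^{1}≡2, 2^{2}≡4, 2^{4}≡16. Then 2^{5} = 2^{4+1} ≡ 16 × 2 ≡ 11 mod 21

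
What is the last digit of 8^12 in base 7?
Using Fermat: 8^{6} ≡ 1 (mod 7). 12 ≡ 0 (mod 6). So 8^{12} ≡ 8^{0} ≡ 1 (mod 7)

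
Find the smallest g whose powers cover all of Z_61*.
g = 2. Powers: [2, 4, 8, 16, 32, 3, 6, ...] generates all 60 non-zero residues.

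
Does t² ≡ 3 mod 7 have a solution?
By Euler's criterion: 3^{3} ≡ 6 mod 7. Since this equals -1 (≡ 6), 3 is not a QR.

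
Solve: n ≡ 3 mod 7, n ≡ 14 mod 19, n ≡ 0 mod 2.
M = 7 × 19 × 2 = 266. M₁ = 38, y₁ ≡ 5 mod 7. M₂ = 14, y₂ ≡ 15 mod 19. M₃ = 133, y₃ ≡ 1 mod 2. n = 3×38×5 + 14×14×15 + 0×133×1 ≡ 52 mod 266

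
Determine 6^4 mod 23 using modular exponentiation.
6^{4} = 1296 ≡ 8 (mod 23)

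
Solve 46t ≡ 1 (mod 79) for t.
Since 79 is prime, by Fermat 46^(-1) ≡ 46^{77} ≡ 67 (mod 79). Verify: 46 × 67 = 3082 ≡ 1 (mod 79)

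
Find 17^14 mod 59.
By repeated squaring mod 59: 17^{1}≡17, 17^{2}≡53, 17^{4}≡36, 17^{8}≡57. Then 17^{14} = 17^{8+4+2} ≡ 57 × 36 × 53 ≡ 19 mod 59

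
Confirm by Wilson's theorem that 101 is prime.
(100)! mod 101 = 100. Since this equals -1 mod 101, Wilson confirms 101 is prime.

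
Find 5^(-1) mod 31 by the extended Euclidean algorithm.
Extended GCD: 5(-6) + 31(1) = 1. So 5^(-1) ≡ -6 ≡ 25 mod 31. Verify: 5 × 25 = 125 ≡ 1 mod 31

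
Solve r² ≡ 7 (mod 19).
The square roots of 7 mod 19 are 11 and 8. Verify: 11² = 121 ≡ 7 (mod 19)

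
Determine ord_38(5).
Powers of 5 mod 38: 5^1≡5, 5^2≡25, 5^3≡11, 5^4≡17, 5^5≡9, 5^6≡7, 5^7≡35, 5^8≡23, 5^9≡1. Order = 9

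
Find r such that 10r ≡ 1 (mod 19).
Since 19 is prime, by Fermat 10^(-1) ≡ 10^{17} ≡ 2 (mod 19). Verify: 10 × 2 = 20 ≡ 1 (mod 19)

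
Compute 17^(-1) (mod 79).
Since 79 is prime, by Fermat 17^(-1) ≡ 17^{77} ≡ 14 (mod 79). Verify: 17 × 14 = 238 ≡ 1 (mod 79)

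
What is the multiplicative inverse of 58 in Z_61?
Since 61 is prime, by Fermat 58^(-1) ≡ 58^{59} ≡ 20 (mod 61). Verify: 58 × 20 = 1160 ≡ 1 (mod 61)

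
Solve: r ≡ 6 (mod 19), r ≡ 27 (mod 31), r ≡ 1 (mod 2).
M = 19 × 31 × 2 = 1178. M₁ = 62, y₁ ≡ 4 (mod 19). M₂ = 38, y₂ ≡ 9 (mod 31). M₃ = 589, y₃ ≡ 1 (mod 2). r = 6×62×4 + 27×38×9 + 1×589×1 ≡ 709 (mod 1178)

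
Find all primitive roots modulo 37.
There are φ(36) = 12 primitive roots mod 37: {2, 5, 13, 15, 17, 18, 19, 20, 22, 24, 32, 35}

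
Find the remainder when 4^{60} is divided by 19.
By Fermat: 4^{18} ≡ 1 (mod 19). 60 = 3×18 + 6. So 4^{60} ≡ 4^{6} ≡ 11 (mod 19)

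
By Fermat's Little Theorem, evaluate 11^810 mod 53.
By Fermat: 11^{52} ≡ 1 (mod 53). 810 ≡ 30 (mod 52). So 11^{810} ≡ 11^{30} ≡ 13 (mod 53)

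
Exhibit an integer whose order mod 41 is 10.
4 has order 10 mod 41 since 4^{10} ≡ 1 mod 41 and no smaller power works.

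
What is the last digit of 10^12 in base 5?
By repeated squaring mod 5: 10^{1}≡0, 10^{2}≡0, 10^{4}≡0, 10^{8}≡0. Then 10^{12} = 10^{8+4} ≡ 0 × 0 ≡ 0 mod 5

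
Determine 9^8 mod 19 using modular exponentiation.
By repeated squaring mod 19: 9^{1}≡9, 9^{2}≡5, 9^{4}≡6, 9^{8}≡17. So 9^{8} ≡ 17 mod 19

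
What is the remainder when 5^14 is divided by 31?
By repeated squaring mod 31: 5^{1}≡5, 5^{2}≡25, 5^{4}≡5, 5^{8}≡25. Then 5^{14} = 5^{8+4+2} ≡ 25 × 5 × 25 ≡ 25 mod 31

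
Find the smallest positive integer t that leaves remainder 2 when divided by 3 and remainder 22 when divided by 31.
M = 3 × 31 = 93. M₁ = 31, y₁ ≡ 1 (mod 3). M₂ = 3, y₂ ≡ 21 (mod 31). t = 2×31×1 + 22×3×21 ≡ 53 (mod 93)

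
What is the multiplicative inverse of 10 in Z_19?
Since 19 is prime, by Fermat 10^(-1) ≡ 10^{17} ≡ 2 (mod 19). Verify: 10 × 2 = 20 ≡ 1 (mod 19)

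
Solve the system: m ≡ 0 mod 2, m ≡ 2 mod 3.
M = 2 × 3 = 6. M₁ = 3, y₁ ≡ 1 mod 2. M₂ = 2, y₂ ≡ 2 mod 3. m = 0×3×1 + 2×2×2 ≡ 2 mod 6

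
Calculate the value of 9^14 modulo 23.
By repeated squaring mod 23: 9^{1}≡9, 9^{2}≡12, 9^{4}≡6, 9^{8}≡13. Then 9^{14} = 9^{8+4+2} ≡ 13 × 6 × 12 ≡ 16 mod 23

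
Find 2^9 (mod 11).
By repeated squaring (mod 11): 2^{1}≡2, 2^{2}≡4, 2^{4}≡5, 2^{8}≡3. Then 2^{9} = 2^{8+1} ≡ 3 × 2 ≡ 6 (mod 11)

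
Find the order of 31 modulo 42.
Powers of 31 mod 42: 31^1≡31, 31^2≡37, 31^3≡13, 31^4≡25, 31^5≡19, 31^6≡1. Order = 6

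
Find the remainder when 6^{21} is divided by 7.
By Fermat: 6^{6} ≡ 1 (mod 7). 21 = 3×6 + 3. So 6^{21} ≡ 6^{3} ≡ 6 (mod 7)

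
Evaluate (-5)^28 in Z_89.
By repeated squaring mod 89: (-5)^{1}≡84, (-5)^{2}≡25, (-5)^{4}≡2, (-5)^{8}≡4, (-5)^{16}≡16. Then (-5)^{28} = (-5)^{16+8+4} ≡ 16 × 4 × 2 ≡ 39 mod 89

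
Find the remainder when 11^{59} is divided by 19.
By Fermat: 11^{18} ≡ 1 mod 19. 59 = 3×18 + 5. So 11^{59} ≡ 11^{5} ≡ 7 mod 19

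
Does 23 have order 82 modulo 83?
23^{41} ≡ 1 (mod 83) and 41 < 82, so ord_83(23) = 41 ≠ 82 and 23 is not a primitive root.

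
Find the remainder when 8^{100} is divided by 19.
By Fermat: 8^{18} ≡ 1 mod 19. 100 = 5×18 + 10. So 8^{100} ≡ 8^{10} ≡ 11 mod 19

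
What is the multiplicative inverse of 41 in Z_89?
Since 89 is prime, by Fermat 41^(-1) ≡ 41^{87} ≡ 76 mod 89. Verify: 41 × 76 = 3116 ≡ 1 mod 89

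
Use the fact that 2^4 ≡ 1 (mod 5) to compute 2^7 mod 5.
By Fermat: 2^{4} ≡ 1 (mod 5). So 2^{7} = 2^{4} · 2^{3} ≡ 2^{3} ≡ 3 (mod 5)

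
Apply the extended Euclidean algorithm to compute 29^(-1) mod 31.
Extended GCD: 29(15) + 31(-14) = 1. So 29^(-1) ≡ 15 mod 31. Verify: 29 × 15 = 435 ≡ 1 mod 31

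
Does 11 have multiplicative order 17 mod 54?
Powers of 11 mod 54: 11^1≡11, 11^2≡13, 11^3≡35, 11^4≡7, 11^5≡23, 11^6≡37, 11^7≡29, 11^8≡49, 11^9≡53, 11^10≡43, 11^11≡41, 11^12≡19, 11^13≡47, 11^14≡31, 11^15≡17, 11^16≡25, 11^17≡5, 11^18≡1. 11^17≡5≢1, so ord ≠ 17. No, the actual order is 18.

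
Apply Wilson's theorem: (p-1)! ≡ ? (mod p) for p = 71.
By Wilson's theorem, (70)! ≡ -1 ≡ 70 (mod 71)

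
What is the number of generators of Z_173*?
There are φ(173-1) = φ(172) = 84 primitive roots modulo 173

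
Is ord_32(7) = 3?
Powers of 7 mod 32: 7^1≡7, 7^2≡17, 7^3≡23, 7^4≡1. 7^3≡23≢1, so ord ≠ 3. No, the actual order is 4.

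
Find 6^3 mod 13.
6^{3} = 216 ≡ 8 mod 13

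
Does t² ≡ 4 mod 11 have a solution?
By Euler's criterion: 4^{5} ≡ 1 mod 11. Since this equals 1, 4 is a QR.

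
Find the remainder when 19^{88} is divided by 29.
By Fermat: 19^{28} ≡ 1 mod 29. 88 = 3×28 + 4. So 19^{88} ≡ 19^{4} ≡ 24 mod 29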